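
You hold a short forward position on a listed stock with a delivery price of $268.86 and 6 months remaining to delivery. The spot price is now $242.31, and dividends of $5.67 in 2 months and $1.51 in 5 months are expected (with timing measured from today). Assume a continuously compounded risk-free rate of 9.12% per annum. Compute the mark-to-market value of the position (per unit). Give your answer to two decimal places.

$21.60

PV(remaining dividends) I = 5.67·e^(−0.0912·2/12) + 1.51·e^(−0.0912·5/12) = 7.0382
Current forward F = (S − I)·e^(rT) = (242.31 − 7.0382)·e^(0.0912·6/12) = 235.2718 × 1.046656 = 246.2486
Value (long) = (F − K)·e^(−rT) = (246.2486 − 268.86) × 0.955424 = -21.6035
Short position value = −(long value) = $21.60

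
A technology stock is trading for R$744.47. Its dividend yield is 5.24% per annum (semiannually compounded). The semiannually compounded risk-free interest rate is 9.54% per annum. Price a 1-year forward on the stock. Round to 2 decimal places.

F = S · (1+r/2)^(2T) / (1+q/2)^(2T)
= 744.47 × 1.097675 / 1.053086 = 744.47 × 1.042341
F = R$775.99

R$775.99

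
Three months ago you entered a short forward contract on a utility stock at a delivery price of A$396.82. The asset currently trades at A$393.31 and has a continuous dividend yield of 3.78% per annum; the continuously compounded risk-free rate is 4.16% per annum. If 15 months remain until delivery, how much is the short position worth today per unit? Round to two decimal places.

A$1.55

Current fair forward for the remaining 15 months: F = S·e^((r − q)·T), (r − q) = 0.0416 − 0.0378 = 0.0038
F = 393.31 · e^(0.0038 × 15/12) = 393.31 × 1.004761 = 395.1825
Value of long forward = (F − K)·e^(−rT) = (395.1825 − 396.82) · e^(−0.0416·15/12)
= -1.6375 × 0.949329 = -1.55
Short position value = −(long value) = A$1.55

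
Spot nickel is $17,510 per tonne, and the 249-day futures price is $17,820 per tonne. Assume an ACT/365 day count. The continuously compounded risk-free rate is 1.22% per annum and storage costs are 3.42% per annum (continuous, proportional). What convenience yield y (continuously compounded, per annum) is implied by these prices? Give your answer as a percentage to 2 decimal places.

F = S·e^((r+u−y)T) ⇒ (r+u−y) = ln(F/S)/T
ln(17820/17510) = 0.017549; /T ⇒ 0.025724
y = r + u − ln(F/S)/T = 0.0122 + 0.0342 − 0.025724 = 0.020676
y = 2.07%

2.07%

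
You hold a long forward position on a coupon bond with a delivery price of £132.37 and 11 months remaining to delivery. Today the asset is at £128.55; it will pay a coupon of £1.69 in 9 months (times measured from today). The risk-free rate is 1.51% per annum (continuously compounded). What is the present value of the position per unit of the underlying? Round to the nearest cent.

PV(remaining coupons) I = 1.69·e^(−0.0151·9/12) = 1.6710
Current forward F = (S − I)·e^(rT) = (128.55 − 1.6710)·e^(0.0151·11/12) = 126.8790 × 1.013938 = 128.6474
Value (long) = (F − K)·e^(−rT) = (128.6474 − 132.37) × 0.986254 = -3.6714
Value = -£3.67

-£3.67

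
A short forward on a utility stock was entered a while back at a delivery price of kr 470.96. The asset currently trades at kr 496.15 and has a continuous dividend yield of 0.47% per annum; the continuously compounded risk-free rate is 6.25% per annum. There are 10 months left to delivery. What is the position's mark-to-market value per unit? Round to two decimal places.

-kr 47.15

Current fair forward for the remaining 10 months: F = S·e^((r − q)·T), (r − q) = 0.0625 − 0.0047 = 0.0578
F = 496.15 · e^(0.0578 × 10/12) = 496.15 × 1.049346 = 520.6330
Value of long forward = (F − K)·e^(−rT) = (520.6330 − 470.96) · e^(−0.0625·10/12)
= 49.6730 × 0.949250 = 47.15
Short position value = −(long value) = -kr 47.15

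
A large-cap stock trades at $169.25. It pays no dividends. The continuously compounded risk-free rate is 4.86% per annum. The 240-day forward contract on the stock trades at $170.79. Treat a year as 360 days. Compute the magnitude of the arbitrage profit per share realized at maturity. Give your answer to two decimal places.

$4.03 per share

Fair forward: F* = S·e^(carry·T), with carry = r = 0.0486
F* = 169.25 · e^(0.0486 × 240/360) = 169.25 · e^0.032400 = 169.25 × 1.032931 = $174.8236
Market $170.79 < fair $174.8236: forward underpriced → reverse cash-and-carry (short spot, go long the forward).
At maturity, profit = |F_mkt − F*| = |170.79 − 174.8236| = $4.03 per share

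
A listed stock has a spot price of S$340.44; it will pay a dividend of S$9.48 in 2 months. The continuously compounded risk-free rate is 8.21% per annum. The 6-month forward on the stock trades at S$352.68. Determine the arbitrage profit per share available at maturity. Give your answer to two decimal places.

PV(dividends) I = 9.48·e^(−0.0821·2/12) = 9.3512
Fair forward F* = (S − I)·e^(rT) = (340.44 − 9.3512)·e^0.041050 = 331.0888 × 1.041904 = 344.9627
Market S$352.68 > fair 344.9627: forward overpriced → cash-and-carry (borrow at r, buy the stock and collect the dividends, short the forward).
Profit at T = |F_mkt − F*| = |352.68 − 344.9627| = S$7.72 per share

S$7.72 per share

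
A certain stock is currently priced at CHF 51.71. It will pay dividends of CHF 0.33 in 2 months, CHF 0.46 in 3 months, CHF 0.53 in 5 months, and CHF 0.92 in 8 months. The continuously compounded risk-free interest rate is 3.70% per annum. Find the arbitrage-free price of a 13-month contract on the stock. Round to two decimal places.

PV(dividends) I = 0.33·e^(−0.0370·2/12) + 0.46·e^(−0.0370·3/12) + 0.53·e^(−0.0370·5/12) + 0.92·e^(−0.0370·8/12)
I = 0.3280 + 0.4558 + 0.5219 + 0.8976 = 2.2033
F = (S − I)·e^(rT) = (51.71 − 2.2033) · e^(0.0370·13/12)
= 49.5067 · e^0.040083 = 49.5067 × 1.040897 = CHF 51.53

CHF 51.53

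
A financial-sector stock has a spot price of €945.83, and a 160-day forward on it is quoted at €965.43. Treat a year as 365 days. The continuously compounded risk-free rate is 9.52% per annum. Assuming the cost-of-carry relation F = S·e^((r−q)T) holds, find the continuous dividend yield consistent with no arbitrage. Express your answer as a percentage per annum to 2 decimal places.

From F = S·e^((r−q)T): (r − q) = ln(F/S)/T
ln(965.43/945.83) = ln(1.020723) = 0.020511
(r − q) = 0.020511 / (160/365) = 0.046791
q = r − ln(F/S)/T = 0.0952 − 0.046791 = 0.048409
q = 4.84%

4.84%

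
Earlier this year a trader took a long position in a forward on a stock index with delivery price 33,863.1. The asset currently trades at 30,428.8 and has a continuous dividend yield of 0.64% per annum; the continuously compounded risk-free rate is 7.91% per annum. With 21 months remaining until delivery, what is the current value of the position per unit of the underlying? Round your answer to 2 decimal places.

Current fair forward for the remaining 21 months: F = S·e^((r − q)·T), (r − q) = 0.0791 − 0.0064 = 0.0727
F = 30428.8 · e^(0.0727 × 21/12) = 30428.8 × 1.13567252 = 34557.1520
Value of long forward = (F − K)·e^(−rT) = (34557.1520 − 33863.1) · e^(−0.0791·21/12)
= 694.0520 × 0.87072855 = 604.33

604.33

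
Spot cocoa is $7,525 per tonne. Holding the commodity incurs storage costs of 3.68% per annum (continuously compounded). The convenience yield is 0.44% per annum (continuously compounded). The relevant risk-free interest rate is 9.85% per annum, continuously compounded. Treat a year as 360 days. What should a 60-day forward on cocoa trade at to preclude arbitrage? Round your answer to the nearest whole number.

Net carry = r + u − y = 0.0985 + 0.0368 − 0.0044 = 0.1309
F = S·e^((r+u−y)T) = 7525 · e^(0.1309 × 60/360) = 7525 · e^0.021817
= 7525 × 1.022057 = $7,691 per tonne

$7,691 per tonne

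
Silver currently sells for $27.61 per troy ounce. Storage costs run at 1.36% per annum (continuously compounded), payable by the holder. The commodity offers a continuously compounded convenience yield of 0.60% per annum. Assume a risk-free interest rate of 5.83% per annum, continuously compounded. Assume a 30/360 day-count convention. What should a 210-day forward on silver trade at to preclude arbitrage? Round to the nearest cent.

Net carry = r + u − y = 0.0583 + 0.0136 − 0.0060 = 0.0659
F = S·e^((r+u−y)T) = 27.61 · e^(0.0659 × 210/360) = 27.61 · e^0.038442
= 27.61 × 1.039190 = $28.69 per troy ounce

$28.69 per troy ounce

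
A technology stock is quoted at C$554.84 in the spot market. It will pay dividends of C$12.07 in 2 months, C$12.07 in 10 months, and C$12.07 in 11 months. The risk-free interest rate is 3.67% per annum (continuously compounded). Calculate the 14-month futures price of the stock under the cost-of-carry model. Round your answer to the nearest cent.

C$542.19

PV(dividends) I = 12.07·e^(−0.0367·2/12) + 12.07·e^(−0.0367·10/12) + 12.07·e^(−0.0367·11/12)
I = 11.9964 + 11.7064 + 11.6707 = 35.3735
F = (S − I)·e^(rT) = (554.84 − 35.3735) · e^(0.0367·14/12)
= 519.4665 · e^0.042817 = 519.4665 × 1.043747 = C$542.19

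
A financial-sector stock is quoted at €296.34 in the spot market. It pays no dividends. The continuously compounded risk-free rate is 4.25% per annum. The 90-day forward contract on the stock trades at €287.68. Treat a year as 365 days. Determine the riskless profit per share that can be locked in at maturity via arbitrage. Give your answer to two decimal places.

€11.78 per share

Fair forward: F* = S·e^(carry·T), with carry = r = 0.0425
F* = 296.34 · e^(0.0425 × 90/365) = 296.34 · e^0.010479 = 296.34 × 1.010534 = €299.4616
Market €287.68 < fair €299.4616: forward underpriced → reverse cash-and-carry (short spot, go long the forward).
At maturity, profit = |F_mkt − F*| = |287.68 − 299.4616| = €11.78 per share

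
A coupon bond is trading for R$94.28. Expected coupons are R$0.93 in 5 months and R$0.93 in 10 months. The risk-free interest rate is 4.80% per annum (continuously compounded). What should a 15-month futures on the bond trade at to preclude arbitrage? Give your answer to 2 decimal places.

PV(coupons) I = 0.93·e^(−0.0480·5/12) + 0.93·e^(−0.0480·10/12)
I = 0.9116 + 0.8935 = 1.8051
F = (S − I)·e^(rT) = (94.28 − 1.8051) · e^(0.0480·15/12)
= 92.4749 · e^0.060000 = 92.4749 × 1.061837 = R$98.19

R$98.19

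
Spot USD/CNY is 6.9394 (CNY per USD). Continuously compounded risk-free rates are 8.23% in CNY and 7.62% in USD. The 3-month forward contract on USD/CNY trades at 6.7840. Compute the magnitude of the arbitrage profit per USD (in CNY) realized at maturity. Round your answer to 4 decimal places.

Fair forward: F* = S·e^(carry·T), with carry = (r_CNY − r_USD) = 0.0823 − 0.0762 = 0.0061
F* = 6.9394 · e^(0.0061 × 3/12) = 6.9394 · e^0.001525 = 6.9394 × 1.001526 = 6.9500
Market 6.7840 < fair 6.9500: forward underpriced → reverse cash-and-carry (short spot, go long the forward).
At maturity, profit = |F_mkt − F*| = |6.7840 − 6.9500| = 0.1660 per USD (in CNY)

0.1660 per USD (in CNY)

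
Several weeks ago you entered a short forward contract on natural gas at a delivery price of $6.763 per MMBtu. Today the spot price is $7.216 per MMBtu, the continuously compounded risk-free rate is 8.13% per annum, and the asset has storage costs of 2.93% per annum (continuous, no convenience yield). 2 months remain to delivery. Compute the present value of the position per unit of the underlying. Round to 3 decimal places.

Current fair forward for the remaining 2 months: F = S·e^((r + u)·T), (r + u) = 0.0813 + 0.0293 = 0.1106
F = 7.216 · e^(0.1106 × 2/12) = 7.216 × 1.018604 = 7.3502
Value of long forward = (F − K)·e^(−rT) = (7.3502 − 6.763) · e^(−0.0813·2/12)
= 0.5872 × 0.986541 = 0.579
Short position value = −(long value) = -$0.579

-$0.579 per MMBtu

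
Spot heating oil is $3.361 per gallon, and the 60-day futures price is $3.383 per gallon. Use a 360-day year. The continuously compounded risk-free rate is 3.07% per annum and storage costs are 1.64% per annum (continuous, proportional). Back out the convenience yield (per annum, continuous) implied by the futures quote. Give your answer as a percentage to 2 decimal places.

0.80%

F = S·e^((r+u−y)T) ⇒ (r+u−y) = ln(F/S)/T
ln(3.383/3.361) = 0.006524; /T ⇒ 0.039144
y = r + u − ln(F/S)/T = 0.0307 + 0.0164 − 0.039144 = 0.007956
y = 0.80%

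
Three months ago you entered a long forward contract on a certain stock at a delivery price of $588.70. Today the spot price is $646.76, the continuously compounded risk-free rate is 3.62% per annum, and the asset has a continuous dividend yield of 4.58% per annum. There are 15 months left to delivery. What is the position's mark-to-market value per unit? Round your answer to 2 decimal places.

$48.12

Current fair forward for the remaining 15 months: F = S·e^((r − q)·T), (r − q) = 0.0362 − 0.0458 = -0.0096
F = 646.76 · e^(-0.0096 × 15/12) = 646.76 × 0.988072 = 639.0454
Value of long forward = (F − K)·e^(−rT) = (639.0454 − 588.70) · e^(−0.0362·15/12)
= 50.3454 × 0.955759 = 48.12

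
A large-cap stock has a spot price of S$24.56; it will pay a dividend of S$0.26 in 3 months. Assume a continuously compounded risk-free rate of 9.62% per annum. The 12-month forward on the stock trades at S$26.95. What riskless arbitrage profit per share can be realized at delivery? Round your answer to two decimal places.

PV(dividends) I = 0.26·e^(−0.0962·3/12) = 0.2538
Fair forward F* = (S − I)·e^(rT) = (24.56 − 0.2538)·e^0.096200 = 24.3062 × 1.100979 = 26.7606
Market S$26.95 > fair 26.7606: forward overpriced → cash-and-carry (borrow at r, buy the stock and collect the dividends, short the forward).
Profit at T = |F_mkt − F*| = |26.95 − 26.7606| = S$0.19 per share

S$0.19 per share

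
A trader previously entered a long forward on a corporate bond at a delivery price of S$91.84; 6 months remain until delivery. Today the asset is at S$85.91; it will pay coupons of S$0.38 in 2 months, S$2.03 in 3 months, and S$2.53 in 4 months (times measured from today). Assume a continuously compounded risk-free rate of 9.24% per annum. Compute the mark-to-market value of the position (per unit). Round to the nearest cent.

-S$6.59

PV(remaining coupons) I = 0.38·e^(−0.0924·2/12) + 2.03·e^(−0.0924·3/12) + 2.53·e^(−0.0924·4/12) = 4.8111
Current forward F = (S − I)·e^(rT) = (85.91 − 4.8111)·e^(0.0924·6/12) = 81.0989 × 1.047284 = 84.9336
Value (long) = (F − K)·e^(−rT) = (84.9336 − 91.84) × 0.954851 = -6.5946
Value = -S$6.59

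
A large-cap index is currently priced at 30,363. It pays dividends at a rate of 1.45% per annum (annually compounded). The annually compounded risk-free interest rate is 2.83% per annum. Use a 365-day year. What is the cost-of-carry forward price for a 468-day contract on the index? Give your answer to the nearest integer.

30,894

F = S · (1+r)^T / (1+q)^T
= 30363 × 1.036430 / 1.018630 = 30363 × 1.017474
F = 30,894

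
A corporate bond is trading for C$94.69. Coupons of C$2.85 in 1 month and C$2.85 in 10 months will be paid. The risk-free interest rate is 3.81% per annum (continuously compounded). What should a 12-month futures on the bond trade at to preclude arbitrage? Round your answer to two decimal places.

PV(coupons) I = 2.85·e^(−0.0381·1/12) + 2.85·e^(−0.0381·10/12)
I = 2.8410 + 2.7609 = 5.6019
F = (S − I)·e^(rT) = (94.69 − 5.6019) · e^(0.0381·12/12)
= 89.0881 · e^0.038100 = 89.0881 × 1.038835 = C$92.55

C$92.55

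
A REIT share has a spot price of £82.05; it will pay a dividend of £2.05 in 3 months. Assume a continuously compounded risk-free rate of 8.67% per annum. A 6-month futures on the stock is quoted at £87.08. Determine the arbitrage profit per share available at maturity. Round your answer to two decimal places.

£3.49 per share

PV(dividends) I = 2.05·e^(−0.0867·3/12) = 2.0060
Fair futures F* = (S − I)·e^(rT) = (82.05 − 2.0060)·e^0.043350 = 80.0440 × 1.044303 = 83.5902
Market £87.08 > fair 83.5902: forward overpriced → cash-and-carry (borrow at r, buy the stock and collect the dividends, short the forward).
Profit at T = |F_mkt − F*| = |87.08 − 83.5902| = £3.49 per share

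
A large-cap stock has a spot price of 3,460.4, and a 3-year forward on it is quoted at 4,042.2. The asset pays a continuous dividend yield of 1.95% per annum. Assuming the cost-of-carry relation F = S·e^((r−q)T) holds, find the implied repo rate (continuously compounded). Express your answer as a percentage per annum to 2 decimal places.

From F = S·e^((r−q)T): (r − q) = ln(F/S)/T
ln(4042.2/3460.4) = ln(1.168131) = 0.155405
(r − q) = 0.155405 / (3) = 0.051802
r = ln(F/S)/T + q = 0.051802 + 0.0195 = 0.071302
r = 7.13%

7.13%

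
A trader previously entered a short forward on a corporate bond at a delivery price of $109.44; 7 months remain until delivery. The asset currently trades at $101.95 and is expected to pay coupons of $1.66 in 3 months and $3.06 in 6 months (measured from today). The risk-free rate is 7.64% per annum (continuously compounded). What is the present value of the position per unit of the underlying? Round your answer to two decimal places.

PV(remaining coupons) I = 1.66·e^(−0.0764·3/12) + 3.06·e^(−0.0764·6/12) = 4.5739
Current forward F = (S − I)·e^(rT) = (101.95 − 4.5739)·e^(0.0764·7/12) = 97.3761 × 1.045575 = 101.8140
Value (long) = (F − K)·e^(−rT) = (101.8140 − 109.44) × 0.956412 = -7.2936
Short position value = −(long value) = $7.29

$7.29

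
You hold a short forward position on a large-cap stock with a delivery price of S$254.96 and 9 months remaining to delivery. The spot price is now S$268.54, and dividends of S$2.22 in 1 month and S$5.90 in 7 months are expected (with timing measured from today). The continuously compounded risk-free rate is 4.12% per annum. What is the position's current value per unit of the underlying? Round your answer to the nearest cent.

PV(remaining dividends) I = 2.22·e^(−0.0412·1/12) + 5.90·e^(−0.0412·7/12) = 7.9723
Current forward F = (S − I)·e^(rT) = (268.54 − 7.9723)·e^(0.0412·9/12) = 260.5677 × 1.031382 = 268.7448
Value (long) = (F − K)·e^(−rT) = (268.7448 − 254.96) × 0.969573 = 13.3654
Short position value = −(long value) = -S$13.37

-S$13.37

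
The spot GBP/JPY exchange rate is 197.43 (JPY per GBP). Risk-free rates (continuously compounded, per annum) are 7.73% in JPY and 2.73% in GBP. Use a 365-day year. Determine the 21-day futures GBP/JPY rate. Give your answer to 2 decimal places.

198.00

F = S·e^((r_JPY − r_GBP)T) = 197.43 · e^((0.0773 − 0.0273) × 21/365)
= 197.43 · e^0.002877 = 197.43 × 1.002881
F = 198.00 JPY per GBP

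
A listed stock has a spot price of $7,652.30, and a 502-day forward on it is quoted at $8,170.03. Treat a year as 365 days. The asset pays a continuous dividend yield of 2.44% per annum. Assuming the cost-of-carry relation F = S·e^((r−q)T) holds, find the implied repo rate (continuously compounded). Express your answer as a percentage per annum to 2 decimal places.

From F = S·e^((r−q)T): (r − q) = ln(F/S)/T
ln(8170.03/7652.30) = ln(1.067657) = 0.065467
(r − q) = 0.065467 / (502/365) = 0.047601
r = ln(F/S)/T + q = 0.047601 + 0.0244 = 0.072001
r = 7.20%

7.20%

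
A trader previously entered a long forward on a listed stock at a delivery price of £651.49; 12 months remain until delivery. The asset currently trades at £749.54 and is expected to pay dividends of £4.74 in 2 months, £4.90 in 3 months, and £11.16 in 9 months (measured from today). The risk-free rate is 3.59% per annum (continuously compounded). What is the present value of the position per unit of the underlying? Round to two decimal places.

PV(remaining dividends) I = 4.74·e^(−0.0359·2/12) + 4.90·e^(−0.0359·3/12) + 11.16·e^(−0.0359·9/12) = 20.4315
Current forward F = (S − I)·e^(rT) = (749.54 − 20.4315)·e^(0.0359·12/12) = 729.1085 × 1.036552 = 755.7589
Value (long) = (F − K)·e^(−rT) = (755.7589 − 651.49) × 0.964737 = 100.5921
Value = £100.59

£100.59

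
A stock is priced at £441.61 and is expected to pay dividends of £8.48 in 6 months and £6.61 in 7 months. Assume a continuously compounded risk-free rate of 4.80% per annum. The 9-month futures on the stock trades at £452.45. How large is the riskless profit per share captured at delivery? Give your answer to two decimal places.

£9.90 per share

PV(dividends) I = 8.48·e^(−0.0480·6/12) + 6.61·e^(−0.0480·7/12) = 14.7064
Fair futures F* = (S − I)·e^(rT) = (441.61 − 14.7064)·e^0.036000 = 426.9036 × 1.036656 = 442.5522
Market £452.45 > fair 442.5522: forward overpriced → cash-and-carry (borrow at r, buy the stock and collect the dividends, short the forward).
Profit at T = |F_mkt − F*| = |452.45 − 442.5522| = £9.90 per share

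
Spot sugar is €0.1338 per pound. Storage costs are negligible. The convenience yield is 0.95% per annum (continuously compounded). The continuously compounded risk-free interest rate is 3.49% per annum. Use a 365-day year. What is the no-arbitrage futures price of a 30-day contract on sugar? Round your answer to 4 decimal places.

€0.1341 per pound

Net carry = r + u − y = 0.0349 + 0.0000 − 0.0095 = 0.0254
F = S·e^((r+u−y)T) = 0.1338 · e^(0.0254 × 30/365) = 0.1338 · e^0.002088
= 0.1338 × 1.002090 = €0.1341 per pound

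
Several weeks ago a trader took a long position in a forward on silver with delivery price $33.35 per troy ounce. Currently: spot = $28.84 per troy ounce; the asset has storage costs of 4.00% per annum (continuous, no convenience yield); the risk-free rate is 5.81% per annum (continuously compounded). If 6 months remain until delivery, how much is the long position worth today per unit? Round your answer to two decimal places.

-$2.97 per troy ounce

Current fair forward for the remaining 6 months: F = S·e^((r + u)·T), (r + u) = 0.0581 + 0.0400 = 0.0981
F = 28.84 · e^(0.0981 × 6/12) = 28.84 × 1.050273 = 30.2899
Value of long forward = (F − K)·e^(−rT) = (30.2899 − 33.35) · e^(−0.0581·6/12)
= -3.0601 × 0.971368 = -2.97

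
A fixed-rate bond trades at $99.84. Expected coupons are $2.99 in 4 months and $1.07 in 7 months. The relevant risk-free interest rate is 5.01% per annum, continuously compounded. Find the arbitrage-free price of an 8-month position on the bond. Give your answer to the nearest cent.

PV(coupons) I = 2.99·e^(−0.0501·4/12) + 1.07·e^(−0.0501·7/12)
I = 2.9405 + 1.0392 = 3.9797
F = (S − I)·e^(rT) = (99.84 − 3.9797) · e^(0.0501·8/12)
= 95.8603 · e^0.033400 = 95.8603 × 1.033964 = $99.12

$99.12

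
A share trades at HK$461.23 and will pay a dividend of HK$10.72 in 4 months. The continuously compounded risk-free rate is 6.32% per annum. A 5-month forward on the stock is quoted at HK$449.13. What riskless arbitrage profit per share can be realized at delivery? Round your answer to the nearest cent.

PV(dividends) I = 10.72·e^(−0.0632·4/12) = 10.4965
Fair forward F* = (S − I)·e^(rT) = (461.23 − 10.4965)·e^0.026333 = 450.7335 × 1.026683 = 462.7604
Market HK$449.13 < fair 462.7604: forward underpriced → reverse cash-and-carry (short the stock, invest proceeds at r, pay the dividends, go long the forward).
Profit at T = |F_mkt − F*| = |449.13 − 462.7604| = HK$13.63 per share

HK$13.63 per share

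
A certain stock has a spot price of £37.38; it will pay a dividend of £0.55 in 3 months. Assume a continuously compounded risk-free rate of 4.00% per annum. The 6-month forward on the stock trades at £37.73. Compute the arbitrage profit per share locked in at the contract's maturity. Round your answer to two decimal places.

PV(dividends) I = 0.55·e^(−0.0400·3/12) = 0.5445
Fair forward F* = (S − I)·e^(rT) = (37.38 − 0.5445)·e^0.020000 = 36.8355 × 1.020201 = 37.5796
Market £37.73 > fair 37.5796: forward overpriced → cash-and-carry (borrow at r, buy the stock and collect the dividends, short the forward).
Profit at T = |F_mkt − F*| = |37.73 − 37.5796| = £0.15 per share

£0.15 per share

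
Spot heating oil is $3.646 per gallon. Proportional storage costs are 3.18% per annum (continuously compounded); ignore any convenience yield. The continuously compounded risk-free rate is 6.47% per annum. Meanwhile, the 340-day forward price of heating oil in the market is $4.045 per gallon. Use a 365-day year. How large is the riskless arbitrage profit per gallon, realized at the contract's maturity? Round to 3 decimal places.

Fair forward: F* = S·e^(carry·T), with carry = (r + u) = 0.0647 + 0.0318 = 0.0965
F* = 3.646 · e^(0.0965 × 340/365) = 3.646 · e^0.089890 = 3.646 × 1.094054 = $3.9889
Market $4.045 > fair $3.9889: forward overpriced → cash-and-carry (buy spot, short the forward).
At maturity, profit = |F_mkt − F*| = |4.045 − 3.9889| = $0.056 per gallon

$0.056 per gallon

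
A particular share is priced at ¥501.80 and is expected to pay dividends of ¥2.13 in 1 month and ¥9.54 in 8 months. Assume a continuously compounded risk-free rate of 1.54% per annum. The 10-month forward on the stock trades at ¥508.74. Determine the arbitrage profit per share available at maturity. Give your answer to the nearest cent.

PV(dividends) I = 2.13·e^(−0.0154·1/12) + 9.54·e^(−0.0154·8/12) = 11.5698
Fair forward F* = (S − I)·e^(rT) = (501.80 − 11.5698)·e^0.012833 = 490.2302 × 1.012916 = 496.5620
Market ¥508.74 > fair 496.5620: forward overpriced → cash-and-carry (borrow at r, buy the stock and collect the dividends, short the forward).
Profit at T = |F_mkt − F*| = |508.74 − 496.5620| = ¥12.18 per share

¥12.18 per share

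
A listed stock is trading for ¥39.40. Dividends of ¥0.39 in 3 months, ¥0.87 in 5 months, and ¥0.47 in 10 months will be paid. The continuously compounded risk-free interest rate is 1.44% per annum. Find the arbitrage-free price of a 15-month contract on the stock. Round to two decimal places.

PV(dividends) I = 0.39·e^(−0.0144·3/12) + 0.87·e^(−0.0144·5/12) + 0.47·e^(−0.0144·10/12)
I = 0.3886 + 0.8648 + 0.4644 = 1.7178
F = (S − I)·e^(rT) = (39.40 − 1.7178) · e^(0.0144·15/12)
= 37.6822 · e^0.018000 = 37.6822 × 1.018163 = ¥38.37

¥38.37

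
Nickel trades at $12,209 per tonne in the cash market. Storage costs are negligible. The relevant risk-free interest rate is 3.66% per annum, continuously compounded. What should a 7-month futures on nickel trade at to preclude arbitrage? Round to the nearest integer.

$12,472 per tonne

F = S·e^(rT) = 12209 · e^(0.0366 × 7/12) = 12209 · e^0.021350
= 12209 × 1.021580 = $12,472 per tonne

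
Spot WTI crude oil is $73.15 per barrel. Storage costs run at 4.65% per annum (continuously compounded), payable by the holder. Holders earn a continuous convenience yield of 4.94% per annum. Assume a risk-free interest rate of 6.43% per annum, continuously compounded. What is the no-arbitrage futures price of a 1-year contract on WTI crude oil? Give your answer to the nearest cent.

$77.78 per barrel

Net carry = r + u − y = 0.0643 + 0.0465 − 0.0494 = 0.0614
F = S·e^((r+u−y)T) = 73.15 · e^(0.0614 × 1) = 73.15 · e^0.061400
= 73.15 × 1.063324 = $77.78 per barrel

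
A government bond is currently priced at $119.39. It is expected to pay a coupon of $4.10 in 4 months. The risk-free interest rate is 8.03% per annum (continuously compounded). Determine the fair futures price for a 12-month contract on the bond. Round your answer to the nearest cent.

$125.05

PV(coupons) I = 4.10·e^(−0.0803·4/12)
I = 3.9917
F = (S − I)·e^(rT) = (119.39 − 3.9917) · e^(0.0803·12/12)
= 115.3983 · e^0.080300 = 115.3983 × 1.083612 = $125.05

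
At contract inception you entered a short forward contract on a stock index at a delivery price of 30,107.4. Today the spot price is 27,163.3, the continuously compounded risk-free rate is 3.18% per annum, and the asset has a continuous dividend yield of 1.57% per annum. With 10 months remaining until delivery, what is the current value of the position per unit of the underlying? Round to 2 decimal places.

Current fair forward for the remaining 10 months: F = S·e^((r − q)·T), (r − q) = 0.0318 − 0.0157 = 0.0161
F = 27163.3 · e^(0.0161 × 10/12) = 27163.3 × 1.01350707 = 27530.1966
Value of long forward = (F − K)·e^(−rT) = (27530.1966 − 30107.4) · e^(−0.0318·10/12)
= -2577.2034 × 0.97384804 = -2509.80
Short position value = −(long value) = 2509.80

2509.80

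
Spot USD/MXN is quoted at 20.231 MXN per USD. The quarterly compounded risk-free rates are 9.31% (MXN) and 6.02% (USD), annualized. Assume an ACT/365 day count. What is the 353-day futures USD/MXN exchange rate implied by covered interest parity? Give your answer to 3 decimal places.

20.873

By covered interest parity, F = S · (1+r_MXN/4)^(4T) / (1+r_USD/4)^(4T)
= 20.231 × 1.093089 / 1.059489 = 20.231 × 1.031713
F = 20.873 MXN per USD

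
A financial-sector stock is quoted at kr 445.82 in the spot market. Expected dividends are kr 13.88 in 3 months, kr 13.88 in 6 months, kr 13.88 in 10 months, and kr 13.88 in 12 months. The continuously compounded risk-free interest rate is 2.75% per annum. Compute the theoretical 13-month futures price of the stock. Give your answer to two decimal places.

kr 403.11

PV(dividends) I = 13.88·e^(−0.0275·3/12) + 13.88·e^(−0.0275·6/12) + 13.88·e^(−0.0275·10/12) + 13.88·e^(−0.0275·12/12)
I = 13.7849 + 13.6905 + 13.5655 + 13.5035 = 54.5444
F = (S − I)·e^(rT) = (445.82 − 54.5444) · e^(0.0275·13/12)
= 391.2756 · e^0.029792 = 391.2756 × 1.030240 = kr 403.11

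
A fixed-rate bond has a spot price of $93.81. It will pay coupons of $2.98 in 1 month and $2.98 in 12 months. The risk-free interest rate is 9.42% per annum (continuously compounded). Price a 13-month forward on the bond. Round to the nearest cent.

PV(coupons) I = 2.98·e^(−0.0942·1/12) + 2.98·e^(−0.0942·12/12)
I = 2.9567 + 2.7121 = 5.6688
F = (S − I)·e^(rT) = (93.81 − 5.6688) · e^(0.0942·13/12)
= 88.1412 · e^0.102050 = 88.1412 × 1.107439 = $97.61

$97.61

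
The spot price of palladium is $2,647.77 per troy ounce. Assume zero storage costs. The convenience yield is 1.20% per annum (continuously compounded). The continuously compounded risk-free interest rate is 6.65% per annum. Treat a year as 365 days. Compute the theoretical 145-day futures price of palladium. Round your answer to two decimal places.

$2,705.72 per troy ounce

Net carry = r + u − y = 0.0665 + 0.0000 − 0.0120 = 0.0545
F = S·e^((r+u−y)T) = 2647.77 · e^(0.0545 × 145/365) = 2647.77 · e^0.02165068
= 2647.77 × 1.02188676 = $2,705.72 per troy ounce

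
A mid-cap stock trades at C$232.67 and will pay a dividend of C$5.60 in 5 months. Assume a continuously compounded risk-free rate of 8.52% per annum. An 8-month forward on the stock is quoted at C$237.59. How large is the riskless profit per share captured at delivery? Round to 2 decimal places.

C$2.96 per share

PV(dividends) I = 5.60·e^(−0.0852·5/12) = 5.4047
Fair forward F* = (S − I)·e^(rT) = (232.67 − 5.4047)·e^0.056800 = 227.2653 × 1.058444 = 240.5476
Market C$237.59 < fair 240.5476: forward underpriced → reverse cash-and-carry (short the stock, invest proceeds at r, pay the dividends, go long the forward).
Profit at T = |F_mkt − F*| = |237.59 − 240.5476| = C$2.96 per share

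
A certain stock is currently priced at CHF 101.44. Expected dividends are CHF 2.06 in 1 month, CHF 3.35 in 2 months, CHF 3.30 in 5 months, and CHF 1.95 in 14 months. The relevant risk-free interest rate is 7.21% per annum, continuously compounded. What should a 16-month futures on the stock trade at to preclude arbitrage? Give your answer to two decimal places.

PV(dividends) I = 2.06·e^(−0.0721·1/12) + 3.35·e^(−0.0721·2/12) + 3.30·e^(−0.0721·5/12) + 1.95·e^(−0.0721·14/12)
I = 2.0477 + 3.3100 + 3.2023 + 1.7927 = 10.3527
F = (S − I)·e^(rT) = (101.44 − 10.3527) · e^(0.0721·16/12)
= 91.0873 · e^0.096133 = 91.0873 × 1.100905 = CHF 100.28

CHF 100.28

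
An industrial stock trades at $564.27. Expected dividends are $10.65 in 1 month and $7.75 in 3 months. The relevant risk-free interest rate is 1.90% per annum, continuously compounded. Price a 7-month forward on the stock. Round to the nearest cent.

$552.01

PV(dividends) I = 10.65·e^(−0.0190·1/12) + 7.75·e^(−0.0190·3/12)
I = 10.6332 + 7.7133 = 18.3465
F = (S − I)·e^(rT) = (564.27 − 18.3465) · e^(0.0190·7/12)
= 545.9235 · e^0.011083 = 545.9235 × 1.011145 = $552.01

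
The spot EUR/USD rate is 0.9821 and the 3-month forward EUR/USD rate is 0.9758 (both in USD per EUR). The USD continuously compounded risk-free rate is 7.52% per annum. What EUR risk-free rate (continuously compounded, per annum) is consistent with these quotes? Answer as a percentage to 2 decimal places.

10.09%

F = S·e^((r_USD − r_EUR)T) ⇒ r_EUR = r_USD − ln(F/S)/T
ln(0.9758/0.9821) = -0.006435; /(3/12) = -0.025740
r_EUR = 0.0752 + 0.025740 = 0.100940
r_EUR = 10.09%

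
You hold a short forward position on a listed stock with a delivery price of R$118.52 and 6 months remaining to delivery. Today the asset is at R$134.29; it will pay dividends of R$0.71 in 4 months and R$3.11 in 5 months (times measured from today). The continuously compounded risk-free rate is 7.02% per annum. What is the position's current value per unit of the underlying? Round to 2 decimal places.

PV(remaining dividends) I = 0.71·e^(−0.0702·4/12) + 3.11·e^(−0.0702·5/12) = 3.7139
Current forward F = (S − I)·e^(rT) = (134.29 − 3.7139)·e^(0.0702·6/12) = 130.5761 × 1.035723 = 135.2407
Value (long) = (F − K)·e^(−rT) = (135.2407 − 118.52) × 0.965509 = 16.1440
Short position value = −(long value) = -R$16.14

-R$16.14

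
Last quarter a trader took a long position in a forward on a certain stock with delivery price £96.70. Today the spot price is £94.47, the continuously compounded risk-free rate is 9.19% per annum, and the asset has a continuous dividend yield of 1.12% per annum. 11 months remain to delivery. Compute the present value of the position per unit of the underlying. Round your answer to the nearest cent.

Current fair forward for the remaining 11 months: F = S·e^((r − q)·T), (r − q) = 0.0919 − 0.0112 = 0.0807
F = 94.47 · e^(0.0807 × 11/12) = 94.47 × 1.076780 = 101.7234
Value of long forward = (F − K)·e^(−rT) = (101.7234 − 96.70) · e^(−0.0919·11/12)
= 5.0234 × 0.919209 = 4.62

£4.62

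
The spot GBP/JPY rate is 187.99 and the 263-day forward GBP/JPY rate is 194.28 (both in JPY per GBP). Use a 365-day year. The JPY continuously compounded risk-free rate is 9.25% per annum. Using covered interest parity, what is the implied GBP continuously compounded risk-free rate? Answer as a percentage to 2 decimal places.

F = S·e^((r_JPY − r_GBP)T) ⇒ r_GBP = r_JPY − ln(F/S)/T
ln(194.28/187.99) = 0.032912; /(263/365) = 0.045676
r_GBP = 0.0925 − 0.045676 = 0.046824
r_GBP = 4.68%

4.68%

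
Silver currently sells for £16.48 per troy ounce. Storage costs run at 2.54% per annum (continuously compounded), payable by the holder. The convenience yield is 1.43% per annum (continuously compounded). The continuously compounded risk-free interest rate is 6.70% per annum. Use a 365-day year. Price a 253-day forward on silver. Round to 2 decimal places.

Net carry = r + u − y = 0.0670 + 0.0254 − 0.0143 = 0.0781
F = S·e^((r+u−y)T) = 16.48 · e^(0.0781 × 253/365) = 16.48 · e^0.054135
= 16.48 × 1.055627 = £17.40 per troy ounce

£17.40 per troy ounce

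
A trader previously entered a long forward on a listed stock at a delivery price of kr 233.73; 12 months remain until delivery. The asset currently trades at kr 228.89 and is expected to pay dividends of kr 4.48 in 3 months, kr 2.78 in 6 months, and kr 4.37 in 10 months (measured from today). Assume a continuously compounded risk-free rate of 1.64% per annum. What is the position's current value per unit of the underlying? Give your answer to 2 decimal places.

PV(remaining dividends) I = 4.48·e^(−0.0164·3/12) + 2.78·e^(−0.0164·6/12) + 4.37·e^(−0.0164·10/12) = 11.5296
Current forward F = (S − I)·e^(rT) = (228.89 − 11.5296)·e^(0.0164·12/12) = 217.3604 × 1.016535 = 220.9545
Value (long) = (F − K)·e^(−rT) = (220.9545 − 233.73) × 0.983734 = -12.5677
Value = -kr 12.57

-kr 12.57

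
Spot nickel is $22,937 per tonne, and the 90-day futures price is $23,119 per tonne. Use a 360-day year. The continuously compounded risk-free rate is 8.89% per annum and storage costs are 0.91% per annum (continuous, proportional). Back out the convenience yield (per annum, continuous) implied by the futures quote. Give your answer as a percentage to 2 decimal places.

6.64%

F = S·e^((r+u−y)T) ⇒ (r+u−y) = ln(F/S)/T
ln(23119/22937) = 0.007903; /T ⇒ 0.031612
y = r + u − ln(F/S)/T = 0.0889 + 0.0091 − 0.031612 = 0.066388
y = 6.64%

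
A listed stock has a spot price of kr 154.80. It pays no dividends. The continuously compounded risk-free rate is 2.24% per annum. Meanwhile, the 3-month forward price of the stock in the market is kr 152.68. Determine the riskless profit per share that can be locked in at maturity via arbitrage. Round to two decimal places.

Fair forward: F* = S·e^(carry·T), with carry = r = 0.0224
F* = 154.80 · e^(0.0224 × 3/12) = 154.80 · e^0.005600 = 154.80 × 1.005616 = kr 155.6694
Market kr 152.68 < fair kr 155.6694: forward underpriced → reverse cash-and-carry (short spot, go long the forward).
At maturity, profit = |F_mkt − F*| = |152.68 − 155.6694| = kr 2.99 per share

kr 2.99 per share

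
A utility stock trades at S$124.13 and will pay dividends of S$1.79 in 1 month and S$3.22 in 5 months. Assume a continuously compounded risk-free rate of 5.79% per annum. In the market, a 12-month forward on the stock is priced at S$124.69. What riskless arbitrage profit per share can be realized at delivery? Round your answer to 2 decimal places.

S$1.62 per share

PV(dividends) I = 1.79·e^(−0.0579·1/12) + 3.22·e^(−0.0579·5/12) = 4.9246
Fair forward F* = (S − I)·e^(rT) = (124.13 − 4.9246)·e^0.057900 = 119.2054 × 1.059609 = 126.3111
Market S$124.69 < fair 126.3111: forward underpriced → reverse cash-and-carry (short the stock, invest proceeds at r, pay the dividends, go long the forward).
Profit at T = |F_mkt − F*| = |124.69 − 126.3111| = S$1.62 per share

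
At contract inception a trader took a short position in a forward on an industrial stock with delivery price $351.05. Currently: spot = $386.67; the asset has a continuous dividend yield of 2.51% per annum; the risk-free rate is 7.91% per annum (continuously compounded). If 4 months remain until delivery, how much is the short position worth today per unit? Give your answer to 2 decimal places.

Current fair forward for the remaining 4 months: F = S·e^((r − q)·T), (r − q) = 0.0791 − 0.0251 = 0.0540
F = 386.67 · e^(0.0540 × 4/12) = 386.67 × 1.018163 = 393.6931
Value of long forward = (F − K)·e^(−rT) = (393.6931 − 351.05) · e^(−0.0791·4/12)
= 42.6431 × 0.973978 = 41.53
Short position value = −(long value) = -$41.53

-$41.53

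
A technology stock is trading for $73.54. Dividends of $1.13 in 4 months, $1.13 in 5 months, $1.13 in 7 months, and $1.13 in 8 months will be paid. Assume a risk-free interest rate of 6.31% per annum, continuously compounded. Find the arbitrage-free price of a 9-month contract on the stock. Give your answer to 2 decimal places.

$72.51

PV(dividends) I = 1.13·e^(−0.0631·4/12) + 1.13·e^(−0.0631·5/12) + 1.13·e^(−0.0631·7/12) + 1.13·e^(−0.0631·8/12)
I = 1.1065 + 1.1007 + 1.0892 + 1.0835 = 4.3799
F = (S − I)·e^(rT) = (73.54 − 4.3799) · e^(0.0631·9/12)
= 69.1601 · e^0.047325 = 69.1601 × 1.048463 = $72.51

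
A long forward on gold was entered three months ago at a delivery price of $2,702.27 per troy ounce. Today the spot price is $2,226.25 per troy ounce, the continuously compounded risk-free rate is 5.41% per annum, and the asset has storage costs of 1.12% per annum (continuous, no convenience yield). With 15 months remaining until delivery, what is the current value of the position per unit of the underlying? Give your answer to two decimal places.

-$267.93 per troy ounce

Current fair forward for the remaining 15 months: F = S·e^((r + u)·T), (r + u) = 0.0541 + 0.0112 = 0.0653
F = 2226.25 · e^(0.0653 × 15/12) = 2226.25 × 1.08504884 = 2415.5900
Value of long forward = (F − K)·e^(−rT) = (2415.5900 − 2702.27) · e^(−0.0541·15/12)
= -286.6800 × 0.93461089 = -267.93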